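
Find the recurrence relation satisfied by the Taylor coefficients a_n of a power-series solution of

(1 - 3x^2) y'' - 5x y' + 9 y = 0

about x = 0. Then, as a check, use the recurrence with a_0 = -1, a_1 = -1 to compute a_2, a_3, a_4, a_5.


Substitute y = sum_n a_n x^n.
(1 - 3 x^2) y'' contributes (n+2)(n+1) a_{n+2} - 3 n(n-1) a_n at x^n.
-5 x y'(x) contributes -5 n a_n at x^n.
9 y(x) contributes 9 a_n at x^n.
Matching x^n: (n+2)(n+1) a_{n+2} + (-3 n(n-1) - 5 n + 9) a_n = 0.
Thus a_{n+2} = (3 n(n-1) + 5 n - 9) / ((n+1)(n+2)) * a_n.

Check with a_0 = -1, a_1 = -1 (apply the recurrence for n = 0, 1, 2, 3): a_0 = -1, a_1 = -1, a_2 = 9/2, a_3 = 2/3, a_4 = 21/8, a_5 = 4/5.

a_(n+2) = (3 n(n-1) + 5 n - 9) / ((n+1)(n+2)) * a_n; check: a_0 = -1, a_1 = -1, a_2 = 9/2, a_3 = 2/3, a_4 = 21/8, a_5 = 4/5


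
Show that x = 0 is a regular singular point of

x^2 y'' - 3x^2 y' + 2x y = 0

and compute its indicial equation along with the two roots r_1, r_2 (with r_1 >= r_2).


Divide by x^2 to reach normal form y'' + P_1(x) y' + P_2(x) y = 0 with P_1(x) = -3 and P_2(x) = 2/x.
x = 0 is a singular point because the y-coefficient 2/x has a pole at x = 0.
It is a regular singular point because x P_1(x) = p(x) = -3x and x^2 P_2(x) = q(x) = 2x are polynomials, hence analytic at x = 0.
p(0) = 0,  q(0) = 0.
Indicial equation: r(r-1) + p(0) r + q(0) = 0, i.e. r^2 + (p(0) - 1) r + q(0) = 0, i.e. r^2 - 1 r = 0.
Discriminant: (-1)^2 - 4(0) = 1, so r = (1 ± 1)/2.
Solving: r_1 = 1, r_2 = 0.

indicial: r^2 - 1 r = 0; roots r_1 = 1, r_2 = 0


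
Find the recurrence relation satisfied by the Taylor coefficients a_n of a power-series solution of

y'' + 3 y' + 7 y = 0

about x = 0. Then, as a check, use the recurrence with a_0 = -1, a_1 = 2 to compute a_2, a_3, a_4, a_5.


Substitute y = sum_n a_n x^n.
y''(x) has coefficient (n+2)(n+1) a_{n+2} at x^n;
3 y'(x) has coefficient 3 (n+1) a_{n+1} at x^n;
7 y(x) has coefficient 7 a_n at x^n.
Matching x^n: (n+2)(n+1) a_{n+2} + 3 (n+1) a_{n+1} + 7 a_n = 0.
Thus a_{n+2} = [-3 (n+1) a_{n+1} - 7 a_n] / ((n+1)(n+2)).

Check with a_0 = -1, a_1 = 2 (apply the recurrence for n = 0, 1, 2, 3): a_0 = -1, a_1 = 2, a_2 = 1/2, a_3 = -17/6, a_4 = 11/6, a_5 = -13/120.

a_(n+2) = [-3 (n+1) a_(n+1) - 7 a_n] / ((n+1)(n+2)); check: a_0 = -1, a_1 = 2, a_2 = 1/2, a_3 = -17/6, a_4 = 11/6, a_5 = -13/120


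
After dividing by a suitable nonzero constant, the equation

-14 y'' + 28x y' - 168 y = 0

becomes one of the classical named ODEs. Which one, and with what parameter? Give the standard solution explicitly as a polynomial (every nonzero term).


All three coefficients share the factor -14; dividing through by -14 gives  y'' - 2x y' + 12 y = 0.
This matches the Hermite equation y'' - 2x y' + 2n y = 0 with 2n = 12, so n = 6; the polynomial solution is H_6(x).
With y = sum_k a_k x^k, matching x^k gives (k+2)(k+1) a_{k+2} = 2(k - n) a_k = 2(k - 6) a_k. The right side vanishes at k = 6, so the series with the parity of 6 terminates at degree 6.
Standard normalization: leading coefficient of H_n is 2^n, so a_6 = 2^6 = 64. Work downward with a_k = (k+1)(k+2) a_{k+2} / (2(k - n)):
  a_4 = (5)(6)(64) / (2(4 - 6)) = 1920/(-4) = -480
  a_2 = (3)(4)(-480) / (2(2 - 6)) = -5760/(-8) = 720
  a_0 = (1)(2)(720) / (2(0 - 6)) = 1440/(-12) = -120
Hence H_6(x) = 64 x^6 - 480 x^4 + 720 x^2 - 120.

H_6(x); series = 64 x^6 - 480 x^4 + 720 x^2 - 120


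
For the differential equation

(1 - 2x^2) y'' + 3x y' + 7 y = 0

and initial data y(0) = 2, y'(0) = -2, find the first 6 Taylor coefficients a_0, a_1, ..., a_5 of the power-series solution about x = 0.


Ansatz: y(x) = sum_{n>=0} a_n x^n, so y'(x) = sum_{n>=1} n a_n x^(n-1) and y''(x) = sum_{n>=2} n(n-1) a_n x^(n-2).
Substitute into P(x) y'' + Q(x) y' + R(x) y = 0 with P(x) = 1 - 2x^2, Q(x) = 3x, R(x) = 7, and match powers of x.
Initial conditions: a_0 = 2, a_1 = -2.
Setting the coefficient of each power of x to zero and solving order by order (substituting the coefficients already found):
  x^0: 2 a_2 + 7 a_0 = 0  ->  2 a_2 = -7 a_0 = -14  ->  a_2 = -7
  x^1: 6 a_3 + 10 a_1 = 0  ->  6 a_3 = -10 a_1 = 20  ->  a_3 = 10/3
  x^2: 12 a_4 + 9 a_2 = 0  ->  12 a_4 = -9 a_2 = 63  ->  a_4 = 21/4
  x^3: 20 a_5 + 4 a_3 = 0  ->  20 a_5 = -4 a_3 = -40/3  ->  a_5 = -2/3
Truncated series: y(x) = 2 - 2 x - 7 x^2 + (10/3) x^3 + (21/4) x^4 - (2/3) x^5 + O(x^6).

a_0 = 2; a_1 = -2; a_2 = -7; a_3 = 10/3; a_4 = 21/4; a_5 = -2/3


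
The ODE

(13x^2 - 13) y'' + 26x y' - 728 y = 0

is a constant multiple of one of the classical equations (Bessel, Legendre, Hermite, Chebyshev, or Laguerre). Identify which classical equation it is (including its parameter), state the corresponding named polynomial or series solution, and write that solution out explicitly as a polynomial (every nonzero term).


All three coefficients share the factor -13; dividing through by -13 gives  (1 - x^2) y'' - 2x y' + 56 y = 0.
This matches the Legendre equation (1 - x^2) y'' - 2x y' + n(n+1) y = 0 (note the -2x y' term) with n(n+1) = 56, so n = 7; the polynomial solution is P_7(x).
With y = sum_k a_k x^k, matching x^k gives (k+2)(k+1) a_{k+2} = [k(k+1) - n(n+1)] a_k = (k - 7)(k + 8) a_k. The right side vanishes at k = 7, so the series with the parity of 7 terminates at degree 7.
Standard normalization (P_n(1) = 1): leading coefficient (2n)!/(2^n (n!)^2) = 87178291200/(128*25401600) = 429/16, so a_7 = 429/16. Work downward with a_k = (k+1)(k+2) a_{k+2} / ((k - 7)(k + 8)):
  a_5 = (6)(7)(429/16) / ((5 - 7)(5 + 8)) = (9009/8)/(-26) = -693/16
  a_3 = (4)(5)(-693/16) / ((3 - 7)(3 + 8)) = (-3465/4)/(-44) = 315/16
  a_1 = (2)(3)(315/16) / ((1 - 7)(1 + 8)) = (945/8)/(-54) = -35/16
Hence P_7(x) = 429 x^7/16 - 693 x^5/16 + 315 x^3/16 - 35 x/16.

P_7(x); series = 429 x^7/16 - 693 x^5/16 + 315 x^3/16 - 35 x/16


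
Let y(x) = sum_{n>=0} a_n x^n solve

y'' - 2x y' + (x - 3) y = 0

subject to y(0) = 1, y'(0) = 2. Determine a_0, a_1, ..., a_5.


Ansatz: y(x) = sum_{n>=0} a_n x^n, so y'(x) = sum_{n>=1} n a_n x^(n-1) and y''(x) = sum_{n>=2} n(n-1) a_n x^(n-2).
Substitute into P(x) y'' + Q(x) y' + R(x) y = 0 with P(x) = 1, Q(x) = -2x, R(x) = x - 3, and match powers of x.
Initial conditions: a_0 = 1, a_1 = 2.
Setting the coefficient of each power of x to zero and solving order by order (substituting the coefficients already found):
  x^0: 2 a_2 - 3 a_0 = 0  ->  2 a_2 = 3 a_0 = 3  ->  a_2 = 3/2
  x^1: 6 a_3 - 5 a_1 + a_0 = 0  ->  6 a_3 = 5 a_1 - a_0 = 9  ->  a_3 = 3/2
  x^2: 12 a_4 - 7 a_2 + a_1 = 0  ->  12 a_4 = 7 a_2 - a_1 = 17/2  ->  a_4 = 17/24
  x^3: 20 a_5 - 9 a_3 + a_2 = 0  ->  20 a_5 = 9 a_3 - a_2 = 12  ->  a_5 = 3/5
Truncated series: y(x) = 1 + 2 x + (3/2) x^2 + (3/2) x^3 + (17/24) x^4 + (3/5) x^5 + O(x^6).

a_0 = 1; a_1 = 2; a_2 = 3/2; a_3 = 3/2; a_4 = 17/24; a_5 = 3/5


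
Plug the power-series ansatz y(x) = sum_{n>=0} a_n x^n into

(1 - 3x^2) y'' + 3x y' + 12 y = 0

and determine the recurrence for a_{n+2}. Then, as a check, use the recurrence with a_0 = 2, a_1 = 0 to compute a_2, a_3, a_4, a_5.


Substitute y = sum_n a_n x^n.
(1 - 3 x^2) y'' contributes (n+2)(n+1) a_{n+2} - 3 n(n-1) a_n at x^n.
3 x y'(x) contributes 3 n a_n at x^n.
12 y(x) contributes 12 a_n at x^n.
Matching x^n: (n+2)(n+1) a_{n+2} + (-3 n(n-1) + 3 n + 12) a_n = 0.
Thus a_{n+2} = (3 n(n-1) - 3 n - 12) / ((n+1)(n+2)) * a_n.

Check with a_0 = 2, a_1 = 0 (apply the recurrence for n = 0, 1, 2, 3): a_0 = 2, a_1 = 0, a_2 = -12, a_3 = 0, a_4 = 12, a_5 = 0.

a_(n+2) = (3 n(n-1) - 3 n - 12) / ((n+1)(n+2)) * a_n; check: a_0 = 2, a_1 = 0, a_2 = -12, a_3 = 0, a_4 = 12, a_5 = 0


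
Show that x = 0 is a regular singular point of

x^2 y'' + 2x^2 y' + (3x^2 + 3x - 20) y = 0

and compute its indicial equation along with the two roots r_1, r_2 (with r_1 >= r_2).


Divide by x^2 to reach normal form y'' + P_1(x) y' + P_2(x) y = 0 with P_1(x) = 2 and P_2(x) = 3 + 3/x - 20/x^2.
x = 0 is a singular point because the y-coefficient 3 + 3/x - 20/x^2 has a pole at x = 0.
It is a regular singular point because x P_1(x) = p(x) = 2x and x^2 P_2(x) = q(x) = 3x^2 + 3x - 20 are polynomials, hence analytic at x = 0.
p(0) = 0,  q(0) = -20.
Indicial equation: r(r-1) + p(0) r + q(0) = 0, i.e. r^2 + (p(0) - 1) r + q(0) = 0, i.e. r^2 - 1 r - 20 = 0.
Discriminant: (-1)^2 - 4(-20) = 81, so r = (1 ± 9)/2.
Solving: r_1 = 5, r_2 = -4.

indicial: r^2 - 1 r - 20 = 0; roots r_1 = 5, r_2 = -4


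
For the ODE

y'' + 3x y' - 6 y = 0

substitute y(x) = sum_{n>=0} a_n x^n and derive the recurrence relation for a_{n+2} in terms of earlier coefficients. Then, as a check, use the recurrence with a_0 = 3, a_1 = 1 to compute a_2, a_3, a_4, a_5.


Substitute y = sum_n a_n x^n.
y''(x) has coefficient (n+2)(n+1) a_{n+2} at x^n;
3 x y'(x) has coefficient 3 n a_n at x^n (shift);
-6 y(x) has coefficient -6 a_n at x^n.
Matching x^n: (n+2)(n+1) a_{n+2} + (3n - 6) a_n = 0.
Thus a_{n+2} = (-3n + 6) / ((n+1)(n+2)) * a_n.

Check with a_0 = 3, a_1 = 1 (apply the recurrence for n = 0, 1, 2, 3): a_0 = 3, a_1 = 1, a_2 = 9, a_3 = 1/2, a_4 = 0, a_5 = -3/40.

a_(n+2) = (-3n + 6) / ((n+1)(n+2)) * a_n; check: a_0 = 3, a_1 = 1, a_2 = 9, a_3 = 1/2, a_4 = 0, a_5 = -3/40


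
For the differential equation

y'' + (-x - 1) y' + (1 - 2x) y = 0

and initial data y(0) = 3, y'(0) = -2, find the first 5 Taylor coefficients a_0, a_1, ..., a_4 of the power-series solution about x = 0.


Ansatz: y(x) = sum_{n>=0} a_n x^n, so y'(x) = sum_{n>=1} n a_n x^(n-1) and y''(x) = sum_{n>=2} n(n-1) a_n x^(n-2).
Substitute into P(x) y'' + Q(x) y' + R(x) y = 0 with P(x) = 1, Q(x) = -x - 1, R(x) = 1 - 2x, and match powers of x.
Initial conditions: a_0 = 3, a_1 = -2.
Setting the coefficient of each power of x to zero and solving order by order (substituting the coefficients already found):
  x^0: 2 a_2 - a_1 + a_0 = 0  ->  2 a_2 = a_1 - a_0 = -5  ->  a_2 = -5/2
  x^1: 6 a_3 - 2 a_2 - 2 a_0 = 0  ->  6 a_3 = 2 a_2 + 2 a_0 = 1  ->  a_3 = 1/6
  x^2: 12 a_4 - 3 a_3 - a_2 - 2 a_1 = 0  ->  12 a_4 = 3 a_3 + a_2 + 2 a_1 = -6  ->  a_4 = -1/2
Truncated series: y(x) = 3 - 2 x - (5/2) x^2 + (1/6) x^3 - (1/2) x^4 + O(x^5).

a_0 = 3; a_1 = -2; a_2 = -5/2; a_3 = 1/6; a_4 = -1/2


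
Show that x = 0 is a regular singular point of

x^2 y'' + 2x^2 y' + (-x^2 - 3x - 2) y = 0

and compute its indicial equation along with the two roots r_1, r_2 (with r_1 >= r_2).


Divide by x^2 to reach normal form y'' + P_1(x) y' + P_2(x) y = 0 with P_1(x) = 2 and P_2(x) = -1 - 3/x - 2/x^2.
x = 0 is a singular point because the y-coefficient -1 - 3/x - 2/x^2 has a pole at x = 0.
It is a regular singular point because x P_1(x) = p(x) = 2x and x^2 P_2(x) = q(x) = -x^2 - 3x - 2 are polynomials, hence analytic at x = 0.
p(0) = 0,  q(0) = -2.
Indicial equation: r(r-1) + p(0) r + q(0) = 0, i.e. r^2 + (p(0) - 1) r + q(0) = 0, i.e. r^2 - 1 r - 2 = 0.
Discriminant: (-1)^2 - 4(-2) = 9, so r = (1 ± 3)/2.
Solving: r_1 = 2, r_2 = -1.

indicial: r^2 - 1 r - 2 = 0; roots r_1 = 2, r_2 = -1


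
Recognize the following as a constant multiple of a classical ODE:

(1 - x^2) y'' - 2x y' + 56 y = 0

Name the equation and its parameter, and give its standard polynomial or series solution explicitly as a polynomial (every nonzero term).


The equation is already in a standard form:  (1 - x^2) y'' - 2x y' + 56 y = 0.
This matches the Legendre equation (1 - x^2) y'' - 2x y' + n(n+1) y = 0 (note the -2x y' term) with n(n+1) = 56, so n = 7; the polynomial solution is P_7(x).
With y = sum_k a_k x^k, matching x^k gives (k+2)(k+1) a_{k+2} = [k(k+1) - n(n+1)] a_k = (k - 7)(k + 8) a_k. The right side vanishes at k = 7, so the series with the parity of 7 terminates at degree 7.
Standard normalization (P_n(1) = 1): leading coefficient (2n)!/(2^n (n!)^2) = 87178291200/(128*25401600) = 429/16, so a_7 = 429/16. Work downward with a_k = (k+1)(k+2) a_{k+2} / ((k - 7)(k + 8)):
  a_5 = (6)(7)(429/16) / ((5 - 7)(5 + 8)) = (9009/8)/(-26) = -693/16
  a_3 = (4)(5)(-693/16) / ((3 - 7)(3 + 8)) = (-3465/4)/(-44) = 315/16
  a_1 = (2)(3)(315/16) / ((1 - 7)(1 + 8)) = (945/8)/(-54) = -35/16
Hence P_7(x) = 429 x^7/16 - 693 x^5/16 + 315 x^3/16 - 35 x/16.

P_7(x); series = 429 x^7/16 - 693 x^5/16 + 315 x^3/16 - 35 x/16


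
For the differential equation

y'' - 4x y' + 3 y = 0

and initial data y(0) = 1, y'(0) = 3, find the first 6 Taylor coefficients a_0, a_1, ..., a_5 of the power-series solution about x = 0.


Ansatz: y(x) = sum_{n>=0} a_n x^n, so y'(x) = sum_{n>=1} n a_n x^(n-1) and y''(x) = sum_{n>=2} n(n-1) a_n x^(n-2).
Substitute into P(x) y'' + Q(x) y' + R(x) y = 0 with P(x) = 1, Q(x) = -4x, R(x) = 3, and match powers of x.
Initial conditions: a_0 = 1, a_1 = 3.
Setting the coefficient of each power of x to zero and solving order by order (substituting the coefficients already found):
  x^0: 2 a_2 + 3 a_0 = 0  ->  2 a_2 = -3 a_0 = -3  ->  a_2 = -3/2
  x^1: 6 a_3 - a_1 = 0  ->  6 a_3 = a_1 = 3  ->  a_3 = 1/2
  x^2: 12 a_4 - 5 a_2 = 0  ->  12 a_4 = 5 a_2 = -15/2  ->  a_4 = -5/8
  x^3: 20 a_5 - 9 a_3 = 0  ->  20 a_5 = 9 a_3 = 9/2  ->  a_5 = 9/40
Truncated series: y(x) = 1 + 3 x - (3/2) x^2 + (1/2) x^3 - (5/8) x^4 + (9/40) x^5 + O(x^6).

a_0 = 1; a_1 = 3; a_2 = -3/2; a_3 = 1/2; a_4 = -5/8; a_5 = 9/40


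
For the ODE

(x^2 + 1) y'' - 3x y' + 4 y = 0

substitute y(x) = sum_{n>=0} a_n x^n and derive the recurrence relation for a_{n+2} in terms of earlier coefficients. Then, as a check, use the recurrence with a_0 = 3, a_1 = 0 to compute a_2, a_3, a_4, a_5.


Substitute y = sum_n a_n x^n.
(1 + 1 x^2) y'' contributes (n+2)(n+1) a_{n+2} + n(n-1) a_n at x^n.
-3 x y'(x) contributes -3 n a_n at x^n.
4 y(x) contributes 4 a_n at x^n.
Matching x^n: (n+2)(n+1) a_{n+2} + (n(n-1) - 3 n + 4) a_n = 0.
Thus a_{n+2} = (-n(n-1) + 3 n - 4) / ((n+1)(n+2)) * a_n.

Check with a_0 = 3, a_1 = 0 (apply the recurrence for n = 0, 1, 2, 3): a_0 = 3, a_1 = 0, a_2 = -6, a_3 = 0, a_4 = 0, a_5 = 0.

a_(n+2) = (-n(n-1) + 3 n - 4) / ((n+1)(n+2)) * a_n; check: a_0 = 3, a_1 = 0, a_2 = -6, a_3 = 0, a_4 = 0, a_5 = 0


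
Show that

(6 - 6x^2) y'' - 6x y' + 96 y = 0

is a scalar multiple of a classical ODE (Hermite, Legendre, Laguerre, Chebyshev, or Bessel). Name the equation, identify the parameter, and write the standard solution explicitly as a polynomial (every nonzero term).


All three coefficients share the factor 6; dividing through by 6 gives  (1 - x^2) y'' - x y' + 16 y = 0.
This matches the Chebyshev equation (1 - x^2) y'' - x y' + n^2 y = 0 (note the -x y' term, not -2x y') with n^2 = 16, so n = 4; the polynomial solution is T_4(x).
With y = sum_k a_k x^k, matching x^k gives (k+2)(k+1) a_{k+2} = (k^2 - n^2) a_k = (k - 4)(k + 4) a_k. The right side vanishes at k = 4, so the series with the parity of 4 terminates at degree 4.
Standard normalization: leading coefficient of T_n is 2^(n-1), so a_4 = 2^3 = 8. Work downward with a_k = (k+1)(k+2) a_{k+2} / ((k - 4)(k + 4)):
  a_2 = (3)(4)(8) / ((2 - 4)(2 + 4)) = 96/(-12) = -8
  a_0 = (1)(2)(-8) / ((0 - 4)(0 + 4)) = -16/(-16) = 1
Hence T_4(x) = 8 x^4 - 8 x^2 + 1.

T_4(x); series = 8 x^4 - 8 x^2 + 1


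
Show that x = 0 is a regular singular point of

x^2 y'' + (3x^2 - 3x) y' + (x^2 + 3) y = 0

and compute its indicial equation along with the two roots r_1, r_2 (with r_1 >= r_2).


Divide by x^2 to reach normal form y'' + P_1(x) y' + P_2(x) y = 0 with P_1(x) = 3 - 3/x and P_2(x) = 1 + 3/x^2.
x = 0 is a singular point because the y'-coefficient 3 - 3/x has a pole at x = 0 and the y-coefficient 1 + 3/x^2 has a pole at x = 0.
It is a regular singular point because x P_1(x) = p(x) = 3x - 3 and x^2 P_2(x) = q(x) = x^2 + 3 are polynomials, hence analytic at x = 0.
p(0) = -3,  q(0) = 3.
Indicial equation: r(r-1) + p(0) r + q(0) = 0, i.e. r^2 + (p(0) - 1) r + q(0) = 0, i.e. r^2 - 4 r + 3 = 0.
Discriminant: (-4)^2 - 4(3) = 4, so r = (4 ± 2)/2.
Solving: r_1 = 3, r_2 = 1.

indicial: r^2 - 4 r + 3 = 0; roots r_1 = 3, r_2 = 1


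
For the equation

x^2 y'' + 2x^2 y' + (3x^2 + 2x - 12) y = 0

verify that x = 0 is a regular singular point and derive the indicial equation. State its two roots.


Divide by x^2 to reach normal form y'' + P_1(x) y' + P_2(x) y = 0 with P_1(x) = 2 and P_2(x) = 3 + 2/x - 12/x^2.
x = 0 is a singular point because the y-coefficient 3 + 2/x - 12/x^2 has a pole at x = 0.
It is a regular singular point because x P_1(x) = p(x) = 2x and x^2 P_2(x) = q(x) = 3x^2 + 2x - 12 are polynomials, hence analytic at x = 0.
p(0) = 0,  q(0) = -12.
Indicial equation: r(r-1) + p(0) r + q(0) = 0, i.e. r^2 + (p(0) - 1) r + q(0) = 0, i.e. r^2 - 1 r - 12 = 0.
Discriminant: (-1)^2 - 4(-12) = 49, so r = (1 ± 7)/2.
Solving: r_1 = 4, r_2 = -3.

indicial: r^2 - 1 r - 12 = 0; roots r_1 = 4, r_2 = -3


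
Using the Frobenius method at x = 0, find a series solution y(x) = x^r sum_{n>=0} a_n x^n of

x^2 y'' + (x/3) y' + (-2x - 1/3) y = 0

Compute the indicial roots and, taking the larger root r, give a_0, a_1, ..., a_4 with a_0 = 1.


Write in Frobenius form y'' + (p(x)/x) y' + (q(x)/x^2) y = 0:
  p(x) = 1/3,  q(x) = -2x - 1/3.
Indicial equation: r(r-1) + (1/3) r + (-1/3) = 0 -> roots r_1 = 1, r_2 = -1/3.
Take r = r_1 = 1. Let y(x) = x^r sum_{n>=0} a_n x^n with a_0 = 1.
Substitute y = x^r sum a_n x^n and match x^{r+n}. The recurrence is
  D(n) a_n - 2 a_{n-1} = 0,  where D(n) = (r+n)(r+n-1) + (1/3)(r+n) + (-1/3).
  a_n = 2 / D(n) * a_{n-1}.
Since the indicial polynomial factors as (r - r_1)(r - r_2), D(n) = (r_1 + n - r_1)(r_1 + n - r_2) = n(n + 4/3).
Evaluating step by step (a_0 = 1):
  n = 1: D(1) = 1(1 + 4/3) = 7/3; numerator = 2(1) = 2; a_1 = (2)/(7/3) = 6/7
  n = 2: D(2) = 2(2 + 4/3) = 20/3; numerator = 2(6/7) = 12/7; a_2 = (12/7)/(20/3) = 9/35
  n = 3: D(3) = 3(3 + 4/3) = 13; numerator = 2(9/35) = 18/35; a_3 = (18/35)/(13) = 18/455
  n = 4: D(4) = 4(4 + 4/3) = 64/3; numerator = 2(18/455) = 36/455; a_4 = (36/455)/(64/3) = 27/7280

r = 1; a_0 = 1; a_1 = 6/7; a_2 = 9/35; a_3 = 18/455; a_4 = 27/7280


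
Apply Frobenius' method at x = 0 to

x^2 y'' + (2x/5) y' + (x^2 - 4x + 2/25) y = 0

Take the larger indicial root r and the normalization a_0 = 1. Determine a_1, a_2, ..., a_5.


Write in Frobenius form y'' + (p(x)/x) y' + (q(x)/x^2) y = 0:
  p(x) = 2/5,  q(x) = x^2 - 4x + 2/25.
Indicial equation: r(r-1) + (2/5) r + (2/25) = 0 -> roots r_1 = 2/5, r_2 = 1/5.
Take r = r_1 = 2/5. Let y(x) = x^r sum_{n>=0} a_n x^n with a_0 = 1.
Substitute y = x^r sum a_n x^n and match x^{r+n}. The recurrence is
  D(n) a_n - 4 a_{n-1} + 1 a_{n-2} = 0,  where D(n) = (r+n)(r+n-1) + (2/5)(r+n) + (2/25).
  a_n = [4 a_{n-1} - 1 a_{n-2}] / D(n).
Since the indicial polynomial factors as (r - r_1)(r - r_2), D(n) = (r_1 + n - r_1)(r_1 + n - r_2) = n(n + 1/5).
Evaluating step by step (a_0 = 1):
  n = 1: D(1) = 1(1 + 1/5) = 6/5; numerator = 4(1) = 4; a_1 = (4)/(6/5) = 10/3
  n = 2: D(2) = 2(2 + 1/5) = 22/5; numerator = 4(10/3) - 1(1) = 37/3; a_2 = (37/3)/(22/5) = 185/66
  n = 3: D(3) = 3(3 + 1/5) = 48/5; numerator = 4(185/66) - 1(10/3) = 260/33; a_3 = (260/33)/(48/5) = 325/396
  n = 4: D(4) = 4(4 + 1/5) = 84/5; numerator = 4(325/396) - 1(185/66) = 95/198; a_4 = (95/198)/(84/5) = 475/16632
  n = 5: D(5) = 5(5 + 1/5) = 26; numerator = 4(475/16632) - 1(325/396) = -5875/8316; a_5 = (-5875/8316)/(26) = -5875/216216

r = 2/5; a_0 = 1; a_1 = 10/3; a_2 = 185/66; a_3 = 325/396; a_4 = 475/16632; a_5 = -5875/216216


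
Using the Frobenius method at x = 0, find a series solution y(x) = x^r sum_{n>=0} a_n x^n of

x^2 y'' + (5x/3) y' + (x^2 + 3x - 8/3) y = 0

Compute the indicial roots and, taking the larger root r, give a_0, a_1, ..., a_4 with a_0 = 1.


Write in Frobenius form y'' + (p(x)/x) y' + (q(x)/x^2) y = 0:
  p(x) = 5/3,  q(x) = x^2 + 3x - 8/3.
Indicial equation: r(r-1) + (5/3) r + (-8/3) = 0 -> roots r_1 = 4/3, r_2 = -2.
Take r = r_1 = 4/3. Let y(x) = x^r sum_{n>=0} a_n x^n with a_0 = 1.
Substitute y = x^r sum a_n x^n and match x^{r+n}. The recurrence is
  D(n) a_n + 3 a_{n-1} + 1 a_{n-2} = 0,  where D(n) = (r+n)(r+n-1) + (5/3)(r+n) + (-8/3).
  a_n = [-3 a_{n-1} - 1 a_{n-2}] / D(n).
Since the indicial polynomial factors as (r - r_1)(r - r_2), D(n) = (r_1 + n - r_1)(r_1 + n - r_2) = n(n + 10/3).
Evaluating step by step (a_0 = 1):
  n = 1: D(1) = 1(1 + 10/3) = 13/3; numerator = -3(1) = -3; a_1 = (-3)/(13/3) = -9/13
  n = 2: D(2) = 2(2 + 10/3) = 32/3; numerator = -3(-9/13) - 1(1) = 14/13; a_2 = (14/13)/(32/3) = 21/208
  n = 3: D(3) = 3(3 + 10/3) = 19; numerator = -3(21/208) - 1(-9/13) = 81/208; a_3 = (81/208)/(19) = 81/3952
  n = 4: D(4) = 4(4 + 10/3) = 88/3; numerator = -3(81/3952) - 1(21/208) = -321/1976; a_4 = (-321/1976)/(88/3) = -963/173888

r = 4/3; a_0 = 1; a_1 = -9/13; a_2 = 21/208; a_3 = 81/3952; a_4 = -963/173888


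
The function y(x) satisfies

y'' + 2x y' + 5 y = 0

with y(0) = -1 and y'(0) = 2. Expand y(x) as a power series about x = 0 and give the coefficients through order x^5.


Ansatz: y(x) = sum_{n>=0} a_n x^n, so y'(x) = sum_{n>=1} n a_n x^(n-1) and y''(x) = sum_{n>=2} n(n-1) a_n x^(n-2).
Substitute into P(x) y'' + Q(x) y' + R(x) y = 0 with P(x) = 1, Q(x) = 2x, R(x) = 5, and match powers of x.
Initial conditions: a_0 = -1, a_1 = 2.
Setting the coefficient of each power of x to zero and solving order by order (substituting the coefficients already found):
  x^0: 2 a_2 + 5 a_0 = 0  ->  2 a_2 = -5 a_0 = 5  ->  a_2 = 5/2
  x^1: 6 a_3 + 7 a_1 = 0  ->  6 a_3 = -7 a_1 = -14  ->  a_3 = -7/3
  x^2: 12 a_4 + 9 a_2 = 0  ->  12 a_4 = -9 a_2 = -45/2  ->  a_4 = -15/8
  x^3: 20 a_5 + 11 a_3 = 0  ->  20 a_5 = -11 a_3 = 77/3  ->  a_5 = 77/60
Truncated series: y(x) = -1 + 2 x + (5/2) x^2 - (7/3) x^3 - (15/8) x^4 + (77/60) x^5 + O(x^6).

a_0 = -1; a_1 = 2; a_2 = 5/2; a_3 = -7/3; a_4 = -15/8; a_5 = 77/60


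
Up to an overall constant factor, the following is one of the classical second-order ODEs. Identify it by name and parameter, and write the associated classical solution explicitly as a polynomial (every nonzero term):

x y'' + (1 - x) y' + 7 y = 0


The equation is already in a standard form:  x y'' + (1 - x) y' + 7 y = 0.
This matches the Laguerre equation x y'' + (1 - x) y' + n y = 0 with n = 7; the polynomial solution is L_7(x).
With y = sum_k a_k x^k, matching x^k gives (k+1)k a_{k+1} + (k+1) a_{k+1} - k a_k + n a_k = 0, i.e. (k+1)^2 a_{k+1} = (k - n) a_k = (k - 7) a_k. The right side vanishes at k = 7, so the series terminates at degree 7.
Standard normalization L_n(0) = 1 gives a_0 = 1. Work upward with a_{k+1} = (k - 7) a_k / (k+1)^2:
  a_1 = (0 - 7)(1) / 1^2 = -7/1 = -7
  a_2 = (1 - 7)(-7) / 2^2 = 42/4 = 21/2
  a_3 = (2 - 7)(21/2) / 3^2 = (-105/2)/9 = -35/6
  a_4 = (3 - 7)(-35/6) / 4^2 = (70/3)/16 = 35/24
  a_5 = (4 - 7)(35/24) / 5^2 = (-35/8)/25 = -7/40
  a_6 = (5 - 7)(-7/40) / 6^2 = (7/20)/36 = 7/720
  a_7 = (6 - 7)(7/720) / 7^2 = (-7/720)/49 = -1/5040
Hence L_7(x) = -x^7/5040 + 7 x^6/720 - 7 x^5/40 + 35 x^4/24 - 35 x^3/6 + 21 x^2/2 - 7 x + 1.

L_7(x); series = -x^7/5040 + 7 x^6/720 - 7 x^5/40 + 35 x^4/24 - 35 x^3/6 + 21 x^2/2 - 7 x + 1


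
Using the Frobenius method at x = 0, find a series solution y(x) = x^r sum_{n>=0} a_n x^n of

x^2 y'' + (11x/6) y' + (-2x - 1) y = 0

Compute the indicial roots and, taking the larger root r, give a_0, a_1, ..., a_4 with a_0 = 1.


Write in Frobenius form y'' + (p(x)/x) y' + (q(x)/x^2) y = 0:
  p(x) = 11/6,  q(x) = -2x - 1.
Indicial equation: r(r-1) + (11/6) r + (-1) = 0 -> roots r_1 = 2/3, r_2 = -3/2.
Take r = r_1 = 2/3. Let y(x) = x^r sum_{n>=0} a_n x^n with a_0 = 1.
Substitute y = x^r sum a_n x^n and match x^{r+n}. The recurrence is
  D(n) a_n - 2 a_{n-1} = 0,  where D(n) = (r+n)(r+n-1) + (11/6)(r+n) + (-1).
  a_n = 2 / D(n) * a_{n-1}.
Since the indicial polynomial factors as (r - r_1)(r - r_2), D(n) = (r_1 + n - r_1)(r_1 + n - r_2) = n(n + 13/6).
Evaluating step by step (a_0 = 1):
  n = 1: D(1) = 1(1 + 13/6) = 19/6; numerator = 2(1) = 2; a_1 = (2)/(19/6) = 12/19
  n = 2: D(2) = 2(2 + 13/6) = 25/3; numerator = 2(12/19) = 24/19; a_2 = (24/19)/(25/3) = 72/475
  n = 3: D(3) = 3(3 + 13/6) = 31/2; numerator = 2(72/475) = 144/475; a_3 = (144/475)/(31/2) = 288/14725
  n = 4: D(4) = 4(4 + 13/6) = 74/3; numerator = 2(288/14725) = 576/14725; a_4 = (576/14725)/(74/3) = 864/544825

r = 2/3; a_0 = 1; a_1 = 12/19; a_2 = 72/475; a_3 = 288/14725; a_4 = 864/544825


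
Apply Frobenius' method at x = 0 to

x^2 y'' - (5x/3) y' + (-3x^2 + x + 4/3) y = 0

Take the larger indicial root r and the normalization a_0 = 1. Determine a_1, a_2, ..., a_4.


Write in Frobenius form y'' + (p(x)/x) y' + (q(x)/x^2) y = 0:
  p(x) = -5/3,  q(x) = -3x^2 + x + 4/3.
Indicial equation: r(r-1) + (-5/3) r + (4/3) = 0 -> roots r_1 = 2, r_2 = 2/3.
Take r = r_1 = 2. Let y(x) = x^r sum_{n>=0} a_n x^n with a_0 = 1.
Substitute y = x^r sum a_n x^n and match x^{r+n}. The recurrence is
  D(n) a_n + 1 a_{n-1} - 3 a_{n-2} = 0,  where D(n) = (r+n)(r+n-1) + (-5/3)(r+n) + (4/3).
  a_n = [-1 a_{n-1} + 3 a_{n-2}] / D(n).
Since the indicial polynomial factors as (r - r_1)(r - r_2), D(n) = (r_1 + n - r_1)(r_1 + n - r_2) = n(n + 4/3).
Evaluating step by step (a_0 = 1):
  n = 1: D(1) = 1(1 + 4/3) = 7/3; numerator = -1(1) = -1; a_1 = (-1)/(7/3) = -3/7
  n = 2: D(2) = 2(2 + 4/3) = 20/3; numerator = -1(-3/7) + 3(1) = 24/7; a_2 = (24/7)/(20/3) = 18/35
  n = 3: D(3) = 3(3 + 4/3) = 13; numerator = -1(18/35) + 3(-3/7) = -9/5; a_3 = (-9/5)/(13) = -9/65
  n = 4: D(4) = 4(4 + 4/3) = 64/3; numerator = -1(-9/65) + 3(18/35) = 153/91; a_4 = (153/91)/(64/3) = 459/5824

r = 2; a_0 = 1; a_1 = -3/7; a_2 = 18/35; a_3 = -9/65; a_4 = 459/5824


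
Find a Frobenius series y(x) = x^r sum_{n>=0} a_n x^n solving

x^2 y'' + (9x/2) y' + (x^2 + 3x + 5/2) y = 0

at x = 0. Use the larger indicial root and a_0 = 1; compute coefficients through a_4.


Write in Frobenius form y'' + (p(x)/x) y' + (q(x)/x^2) y = 0:
  p(x) = 9/2,  q(x) = x^2 + 3x + 5/2.
Indicial equation: r(r-1) + (9/2) r + (5/2) = 0 -> roots r_1 = -1, r_2 = -5/2.
Take r = r_1 = -1. Let y(x) = x^r sum_{n>=0} a_n x^n with a_0 = 1.
Substitute y = x^r sum a_n x^n and match x^{r+n}. The recurrence is
  D(n) a_n + 3 a_{n-1} + 1 a_{n-2} = 0,  where D(n) = (r+n)(r+n-1) + (9/2)(r+n) + (5/2).
  a_n = [-3 a_{n-1} - 1 a_{n-2}] / D(n).
Since the indicial polynomial factors as (r - r_1)(r - r_2), D(n) = (r_1 + n - r_1)(r_1 + n - r_2) = n(n + 3/2).
Evaluating step by step (a_0 = 1):
  n = 1: D(1) = 1(1 + 3/2) = 5/2; numerator = -3(1) = -3; a_1 = (-3)/(5/2) = -6/5
  n = 2: D(2) = 2(2 + 3/2) = 7; numerator = -3(-6/5) - 1(1) = 13/5; a_2 = (13/5)/(7) = 13/35
  n = 3: D(3) = 3(3 + 3/2) = 27/2; numerator = -3(13/35) - 1(-6/5) = 3/35; a_3 = (3/35)/(27/2) = 2/315
  n = 4: D(4) = 4(4 + 3/2) = 22; numerator = -3(2/315) - 1(13/35) = -41/105; a_4 = (-41/105)/(22) = -41/2310

r = -1; a_0 = 1; a_1 = -6/5; a_2 = 13/35; a_3 = 2/315; a_4 = -41/2310


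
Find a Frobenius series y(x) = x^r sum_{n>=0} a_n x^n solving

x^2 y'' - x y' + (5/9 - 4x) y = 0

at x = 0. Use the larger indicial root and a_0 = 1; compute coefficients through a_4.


Write in Frobenius form y'' + (p(x)/x) y' + (q(x)/x^2) y = 0:
  p(x) = -1,  q(x) = 5/9 - 4x.
Indicial equation: r(r-1) + (-1) r + (5/9) = 0 -> roots r_1 = 5/3, r_2 = 1/3.
Take r = r_1 = 5/3. Let y(x) = x^r sum_{n>=0} a_n x^n with a_0 = 1.
Substitute y = x^r sum a_n x^n and match x^{r+n}. The recurrence is
  D(n) a_n - 4 a_{n-1} = 0,  where D(n) = (r+n)(r+n-1) + (-1)(r+n) + (5/9).
  a_n = 4 / D(n) * a_{n-1}.
Since the indicial polynomial factors as (r - r_1)(r - r_2), D(n) = (r_1 + n - r_1)(r_1 + n - r_2) = n(n + 4/3).
Evaluating step by step (a_0 = 1):
  n = 1: D(1) = 1(1 + 4/3) = 7/3; numerator = 4(1) = 4; a_1 = (4)/(7/3) = 12/7
  n = 2: D(2) = 2(2 + 4/3) = 20/3; numerator = 4(12/7) = 48/7; a_2 = (48/7)/(20/3) = 36/35
  n = 3: D(3) = 3(3 + 4/3) = 13; numerator = 4(36/35) = 144/35; a_3 = (144/35)/(13) = 144/455
  n = 4: D(4) = 4(4 + 4/3) = 64/3; numerator = 4(144/455) = 576/455; a_4 = (576/455)/(64/3) = 27/455

r = 5/3; a_0 = 1; a_1 = 12/7; a_2 = 36/35; a_3 = 144/455; a_4 = 27/455


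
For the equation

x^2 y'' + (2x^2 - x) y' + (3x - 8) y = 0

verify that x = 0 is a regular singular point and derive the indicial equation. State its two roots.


Divide by x^2 to reach normal form y'' + P_1(x) y' + P_2(x) y = 0 with P_1(x) = 2 - 1/x and P_2(x) = 3/x - 8/x^2.
x = 0 is a singular point because the y'-coefficient 2 - 1/x has a pole at x = 0 and the y-coefficient 3/x - 8/x^2 has a pole at x = 0.
It is a regular singular point because x P_1(x) = p(x) = 2x - 1 and x^2 P_2(x) = q(x) = 3x - 8 are polynomials, hence analytic at x = 0.
p(0) = -1,  q(0) = -8.
Indicial equation: r(r-1) + p(0) r + q(0) = 0, i.e. r^2 + (p(0) - 1) r + q(0) = 0, i.e. r^2 - 2 r - 8 = 0.
Discriminant: (-2)^2 - 4(-8) = 36, so r = (2 ± 6)/2.
Solving: r_1 = 4, r_2 = -2.

indicial: r^2 - 2 r - 8 = 0; roots r_1 = 4, r_2 = -2


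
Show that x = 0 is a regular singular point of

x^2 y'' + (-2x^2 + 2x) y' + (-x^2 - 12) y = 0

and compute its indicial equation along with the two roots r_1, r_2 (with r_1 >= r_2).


Divide by x^2 to reach normal form y'' + P_1(x) y' + P_2(x) y = 0 with P_1(x) = -2 + 2/x and P_2(x) = -1 - 12/x^2.
x = 0 is a singular point because the y'-coefficient -2 + 2/x has a pole at x = 0 and the y-coefficient -1 - 12/x^2 has a pole at x = 0.
It is a regular singular point because x P_1(x) = p(x) = 2 - 2x and x^2 P_2(x) = q(x) = -x^2 - 12 are polynomials, hence analytic at x = 0.
p(0) = 2,  q(0) = -12.
Indicial equation: r(r-1) + p(0) r + q(0) = 0, i.e. r^2 + (p(0) - 1) r + q(0) = 0, i.e. r^2 + 1 r - 12 = 0.
Discriminant: (1)^2 - 4(-12) = 49, so r = (-1 ± 7)/2.
Solving: r_1 = 3, r_2 = -4.

indicial: r^2 + 1 r - 12 = 0; roots r_1 = 3, r_2 = -4


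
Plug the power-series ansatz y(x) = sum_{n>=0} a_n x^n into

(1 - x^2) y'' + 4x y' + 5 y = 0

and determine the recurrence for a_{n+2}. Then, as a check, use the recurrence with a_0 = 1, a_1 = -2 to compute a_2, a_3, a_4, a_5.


Substitute y = sum_n a_n x^n.
(1 - 1 x^2) y'' contributes (n+2)(n+1) a_{n+2} - n(n-1) a_n at x^n.
4 x y'(x) contributes 4 n a_n at x^n.
5 y(x) contributes 5 a_n at x^n.
Matching x^n: (n+2)(n+1) a_{n+2} + (-n(n-1) + 4 n + 5) a_n = 0.
Thus a_{n+2} = (n(n-1) - 4 n - 5) / ((n+1)(n+2)) * a_n.

Check with a_0 = 1, a_1 = -2 (apply the recurrence for n = 0, 1, 2, 3): a_0 = 1, a_1 = -2, a_2 = -5/2, a_3 = 3, a_4 = 55/24, a_5 = -33/20.

a_(n+2) = (n(n-1) - 4 n - 5) / ((n+1)(n+2)) * a_n; check: a_0 = 1, a_1 = -2, a_2 = -5/2, a_3 = 3, a_4 = 55/24, a_5 = -33/20


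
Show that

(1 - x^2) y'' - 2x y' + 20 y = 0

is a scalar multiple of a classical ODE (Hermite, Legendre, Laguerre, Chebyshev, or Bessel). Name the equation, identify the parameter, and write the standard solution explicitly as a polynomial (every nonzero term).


The equation is already in a standard form:  (1 - x^2) y'' - 2x y' + 20 y = 0.
This matches the Legendre equation (1 - x^2) y'' - 2x y' + n(n+1) y = 0 (note the -2x y' term) with n(n+1) = 20, so n = 4; the polynomial solution is P_4(x).
With y = sum_k a_k x^k, matching x^k gives (k+2)(k+1) a_{k+2} = [k(k+1) - n(n+1)] a_k = (k - 4)(k + 5) a_k. The right side vanishes at k = 4, so the series with the parity of 4 terminates at degree 4.
Standard normalization (P_n(1) = 1): leading coefficient (2n)!/(2^n (n!)^2) = 40320/(16*576) = 35/8, so a_4 = 35/8. Work downward with a_k = (k+1)(k+2) a_{k+2} / ((k - 4)(k + 5)):
  a_2 = (3)(4)(35/8) / ((2 - 4)(2 + 5)) = (105/2)/(-14) = -15/4
  a_0 = (1)(2)(-15/4) / ((0 - 4)(0 + 5)) = (-15/2)/(-20) = 3/8
Hence P_4(x) = 35 x^4/8 - 15 x^2/4 + 3/8.

P_4(x); series = 35 x^4/8 - 15 x^2/4 + 3/8


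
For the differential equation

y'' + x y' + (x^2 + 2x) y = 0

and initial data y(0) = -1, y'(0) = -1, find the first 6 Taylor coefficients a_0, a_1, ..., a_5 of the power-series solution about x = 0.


Ansatz: y(x) = sum_{n>=0} a_n x^n, so y'(x) = sum_{n>=1} n a_n x^(n-1) and y''(x) = sum_{n>=2} n(n-1) a_n x^(n-2).
Substitute into P(x) y'' + Q(x) y' + R(x) y = 0 with P(x) = 1, Q(x) = x, R(x) = x^2 + 2x, and match powers of x.
Initial conditions: a_0 = -1, a_1 = -1.
Setting the coefficient of each power of x to zero and solving order by order (substituting the coefficients already found):
  x^0: 2 a_2 = 0  ->  a_2 = 0
  x^1: 6 a_3 + a_1 + 2 a_0 = 0  ->  6 a_3 = -a_1 - 2 a_0 = 3  ->  a_3 = 1/2
  x^2: 12 a_4 + 2 a_2 + 2 a_1 + a_0 = 0  ->  12 a_4 = -2 a_2 - 2 a_1 - a_0 = 3  ->  a_4 = 1/4
  x^3: 20 a_5 + 3 a_3 + 2 a_2 + a_1 = 0  ->  20 a_5 = -3 a_3 - 2 a_2 - a_1 = -1/2  ->  a_5 = -1/40
Truncated series: y(x) = -1 - x + (1/2) x^3 + (1/4) x^4 - (1/40) x^5 + O(x^6).

a_0 = -1; a_1 = -1; a_2 = 0; a_3 = 1/2; a_4 = 1/4; a_5 = -1/40


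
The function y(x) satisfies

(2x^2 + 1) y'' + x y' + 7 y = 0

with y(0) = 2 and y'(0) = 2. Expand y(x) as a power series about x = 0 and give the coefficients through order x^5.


Ansatz: y(x) = sum_{n>=0} a_n x^n, so y'(x) = sum_{n>=1} n a_n x^(n-1) and y''(x) = sum_{n>=2} n(n-1) a_n x^(n-2).
Substitute into P(x) y'' + Q(x) y' + R(x) y = 0 with P(x) = 2x^2 + 1, Q(x) = x, R(x) = 7, and match powers of x.
Initial conditions: a_0 = 2, a_1 = 2.
Setting the coefficient of each power of x to zero and solving order by order (substituting the coefficients already found):
  x^0: 2 a_2 + 7 a_0 = 0  ->  2 a_2 = -7 a_0 = -14  ->  a_2 = -7
  x^1: 6 a_3 + 8 a_1 = 0  ->  6 a_3 = -8 a_1 = -16  ->  a_3 = -8/3
  x^2: 12 a_4 + 13 a_2 = 0  ->  12 a_4 = -13 a_2 = 91  ->  a_4 = 91/12
  x^3: 20 a_5 + 22 a_3 = 0  ->  20 a_5 = -22 a_3 = 176/3  ->  a_5 = 44/15
Truncated series: y(x) = 2 + 2 x - 7 x^2 - (8/3) x^3 + (91/12) x^4 + (44/15) x^5 + O(x^6).

a_0 = 2; a_1 = 2; a_2 = -7; a_3 = -8/3; a_4 = 91/12; a_5 = 44/15


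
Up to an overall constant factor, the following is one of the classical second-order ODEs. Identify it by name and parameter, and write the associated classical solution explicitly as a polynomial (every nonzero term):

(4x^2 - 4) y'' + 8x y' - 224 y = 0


All three coefficients share the factor -4; dividing through by -4 gives  (1 - x^2) y'' - 2x y' + 56 y = 0.
This matches the Legendre equation (1 - x^2) y'' - 2x y' + n(n+1) y = 0 (note the -2x y' term) with n(n+1) = 56, so n = 7; the polynomial solution is P_7(x).
With y = sum_k a_k x^k, matching x^k gives (k+2)(k+1) a_{k+2} = [k(k+1) - n(n+1)] a_k = (k - 7)(k + 8) a_k. The right side vanishes at k = 7, so the series with the parity of 7 terminates at degree 7.
Standard normalization (P_n(1) = 1): leading coefficient (2n)!/(2^n (n!)^2) = 87178291200/(128*25401600) = 429/16, so a_7 = 429/16. Work downward with a_k = (k+1)(k+2) a_{k+2} / ((k - 7)(k + 8)):
  a_5 = (6)(7)(429/16) / ((5 - 7)(5 + 8)) = (9009/8)/(-26) = -693/16
  a_3 = (4)(5)(-693/16) / ((3 - 7)(3 + 8)) = (-3465/4)/(-44) = 315/16
  a_1 = (2)(3)(315/16) / ((1 - 7)(1 + 8)) = (945/8)/(-54) = -35/16
Hence P_7(x) = 429 x^7/16 - 693 x^5/16 + 315 x^3/16 - 35 x/16.

P_7(x); series = 429 x^7/16 - 693 x^5/16 + 315 x^3/16 - 35 x/16


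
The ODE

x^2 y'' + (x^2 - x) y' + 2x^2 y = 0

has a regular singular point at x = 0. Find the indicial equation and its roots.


Divide by x^2 to reach normal form y'' + P_1(x) y' + P_2(x) y = 0 with P_1(x) = 1 - 1/x and P_2(x) = 2.
x = 0 is a singular point because the y'-coefficient 1 - 1/x has a pole at x = 0.
It is a regular singular point because x P_1(x) = p(x) = x - 1 and x^2 P_2(x) = q(x) = 2x^2 are polynomials, hence analytic at x = 0.
p(0) = -1,  q(0) = 0.
Indicial equation: r(r-1) + p(0) r + q(0) = 0, i.e. r^2 + (p(0) - 1) r + q(0) = 0, i.e. r^2 - 2 r = 0.
Discriminant: (-2)^2 - 4(0) = 4, so r = (2 ± 2)/2.
Solving: r_1 = 2, r_2 = 0.

indicial: r^2 - 2 r = 0; roots r_1 = 2, r_2 = 0


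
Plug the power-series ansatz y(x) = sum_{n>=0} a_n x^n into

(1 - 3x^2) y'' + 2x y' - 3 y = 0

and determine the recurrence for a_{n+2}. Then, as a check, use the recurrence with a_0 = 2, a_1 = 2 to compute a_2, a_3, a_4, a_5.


Substitute y = sum_n a_n x^n.
(1 - 3 x^2) y'' contributes (n+2)(n+1) a_{n+2} - 3 n(n-1) a_n at x^n.
2 x y'(x) contributes 2 n a_n at x^n.
-3 y(x) contributes -3 a_n at x^n.
Matching x^n: (n+2)(n+1) a_{n+2} + (-3 n(n-1) + 2 n - 3) a_n = 0.
Thus a_{n+2} = (3 n(n-1) - 2 n + 3) / ((n+1)(n+2)) * a_n.

Check with a_0 = 2, a_1 = 2 (apply the recurrence for n = 0, 1, 2, 3): a_0 = 2, a_1 = 2, a_2 = 3, a_3 = 1/3, a_4 = 5/4, a_5 = 1/4.

a_(n+2) = (3 n(n-1) - 2 n + 3) / ((n+1)(n+2)) * a_n; check: a_0 = 2, a_1 = 2, a_2 = 3, a_3 = 1/3, a_4 = 5/4, a_5 = 1/4


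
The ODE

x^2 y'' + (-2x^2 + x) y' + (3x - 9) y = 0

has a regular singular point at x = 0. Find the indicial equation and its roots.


Divide by x^2 to reach normal form y'' + P_1(x) y' + P_2(x) y = 0 with P_1(x) = -2 + 1/x and P_2(x) = 3/x - 9/x^2.
x = 0 is a singular point because the y'-coefficient -2 + 1/x has a pole at x = 0 and the y-coefficient 3/x - 9/x^2 has a pole at x = 0.
It is a regular singular point because x P_1(x) = p(x) = 1 - 2x and x^2 P_2(x) = q(x) = 3x - 9 are polynomials, hence analytic at x = 0.
p(0) = 1,  q(0) = -9.
Indicial equation: r(r-1) + p(0) r + q(0) = 0, i.e. r^2 + (p(0) - 1) r + q(0) = 0, i.e. r^2 - 9 = 0.
Discriminant: (0)^2 - 4(-9) = 36, so r = (0 ± 6)/2.
Solving: r_1 = 3, r_2 = -3.

indicial: r^2 - 9 = 0; roots r_1 = 3, r_2 = -3


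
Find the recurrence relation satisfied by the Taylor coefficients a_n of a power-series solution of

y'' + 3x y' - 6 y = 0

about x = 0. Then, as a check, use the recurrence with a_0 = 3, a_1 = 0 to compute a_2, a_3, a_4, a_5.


Substitute y = sum_n a_n x^n.
y''(x) has coefficient (n+2)(n+1) a_{n+2} at x^n;
3 x y'(x) has coefficient 3 n a_n at x^n (shift);
-6 y(x) has coefficient -6 a_n at x^n.
Matching x^n: (n+2)(n+1) a_{n+2} + (3n - 6) a_n = 0.
Thus a_{n+2} = (-3n + 6) / ((n+1)(n+2)) * a_n.

Check with a_0 = 3, a_1 = 0 (apply the recurrence for n = 0, 1, 2, 3): a_0 = 3, a_1 = 0, a_2 = 9, a_3 = 0, a_4 = 0, a_5 = 0.

a_(n+2) = (-3n + 6) / ((n+1)(n+2)) * a_n; check: a_0 = 3, a_1 = 0, a_2 = 9, a_3 = 0, a_4 = 0, a_5 = 0


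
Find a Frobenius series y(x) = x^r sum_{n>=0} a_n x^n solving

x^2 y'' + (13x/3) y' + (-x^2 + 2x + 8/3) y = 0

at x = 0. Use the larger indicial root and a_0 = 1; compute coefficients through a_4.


Write in Frobenius form y'' + (p(x)/x) y' + (q(x)/x^2) y = 0:
  p(x) = 13/3,  q(x) = -x^2 + 2x + 8/3.
Indicial equation: r(r-1) + (13/3) r + (8/3) = 0 -> roots r_1 = -4/3, r_2 = -2.
Take r = r_1 = -4/3. Let y(x) = x^r sum_{n>=0} a_n x^n with a_0 = 1.
Substitute y = x^r sum a_n x^n and match x^{r+n}. The recurrence is
  D(n) a_n + 2 a_{n-1} - 1 a_{n-2} = 0,  where D(n) = (r+n)(r+n-1) + (13/3)(r+n) + (8/3).
  a_n = [-2 a_{n-1} + 1 a_{n-2}] / D(n).
Since the indicial polynomial factors as (r - r_1)(r - r_2), D(n) = (r_1 + n - r_1)(r_1 + n - r_2) = n(n + 2/3).
Evaluating step by step (a_0 = 1):
  n = 1: D(1) = 1(1 + 2/3) = 5/3; numerator = -2(1) = -2; a_1 = (-2)/(5/3) = -6/5
  n = 2: D(2) = 2(2 + 2/3) = 16/3; numerator = -2(-6/5) + 1(1) = 17/5; a_2 = (17/5)/(16/3) = 51/80
  n = 3: D(3) = 3(3 + 2/3) = 11; numerator = -2(51/80) + 1(-6/5) = -99/40; a_3 = (-99/40)/(11) = -9/40
  n = 4: D(4) = 4(4 + 2/3) = 56/3; numerator = -2(-9/40) + 1(51/80) = 87/80; a_4 = (87/80)/(56/3) = 261/4480

r = -4/3; a_0 = 1; a_1 = -6/5; a_2 = 51/80; a_3 = -9/40; a_4 = 261/4480


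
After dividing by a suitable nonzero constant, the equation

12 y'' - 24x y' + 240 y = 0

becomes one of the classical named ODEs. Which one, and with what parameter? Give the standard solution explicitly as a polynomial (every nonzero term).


All three coefficients share the factor 12; dividing through by 12 gives  y'' - 2x y' + 20 y = 0.
This matches the Hermite equation y'' - 2x y' + 2n y = 0 with 2n = 20, so n = 10; the polynomial solution is H_10(x).
With y = sum_k a_k x^k, matching x^k gives (k+2)(k+1) a_{k+2} = 2(k - n) a_k = 2(k - 10) a_k. The right side vanishes at k = 10, so the series with the parity of 10 terminates at degree 10.
Standard normalization: leading coefficient of H_n is 2^n, so a_10 = 2^10 = 1024. Work downward with a_k = (k+1)(k+2) a_{k+2} / (2(k - n)):
  a_8 = (9)(10)(1024) / (2(8 - 10)) = 92160/(-4) = -23040
  a_6 = (7)(8)(-23040) / (2(6 - 10)) = -1290240/(-8) = 161280
  a_4 = (5)(6)(161280) / (2(4 - 10)) = 4838400/(-12) = -403200
  a_2 = (3)(4)(-403200) / (2(2 - 10)) = -4838400/(-16) = 302400
  a_0 = (1)(2)(302400) / (2(0 - 10)) = 604800/(-20) = -30240
Hence H_10(x) = 1024 x^10 - 23040 x^8 + 161280 x^6 - 403200 x^4 + 302400 x^2 - 30240.

H_10(x); series = 1024 x^10 - 23040 x^8 + 161280 x^6 - 403200 x^4 + 302400 x^2 - 30240


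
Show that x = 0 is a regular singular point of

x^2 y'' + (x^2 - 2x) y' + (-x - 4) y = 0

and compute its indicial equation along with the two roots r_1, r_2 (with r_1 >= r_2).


Divide by x^2 to reach normal form y'' + P_1(x) y' + P_2(x) y = 0 with P_1(x) = 1 - 2/x and P_2(x) = -1/x - 4/x^2.
x = 0 is a singular point because the y'-coefficient 1 - 2/x has a pole at x = 0 and the y-coefficient -1/x - 4/x^2 has a pole at x = 0.
It is a regular singular point because x P_1(x) = p(x) = x - 2 and x^2 P_2(x) = q(x) = -x - 4 are polynomials, hence analytic at x = 0.
p(0) = -2,  q(0) = -4.
Indicial equation: r(r-1) + p(0) r + q(0) = 0, i.e. r^2 + (p(0) - 1) r + q(0) = 0, i.e. r^2 - 3 r - 4 = 0.
Discriminant: (-3)^2 - 4(-4) = 25, so r = (3 ± 5)/2.
Solving: r_1 = 4, r_2 = -1.

indicial: r^2 - 3 r - 4 = 0; roots r_1 = 4, r_2 = -1
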